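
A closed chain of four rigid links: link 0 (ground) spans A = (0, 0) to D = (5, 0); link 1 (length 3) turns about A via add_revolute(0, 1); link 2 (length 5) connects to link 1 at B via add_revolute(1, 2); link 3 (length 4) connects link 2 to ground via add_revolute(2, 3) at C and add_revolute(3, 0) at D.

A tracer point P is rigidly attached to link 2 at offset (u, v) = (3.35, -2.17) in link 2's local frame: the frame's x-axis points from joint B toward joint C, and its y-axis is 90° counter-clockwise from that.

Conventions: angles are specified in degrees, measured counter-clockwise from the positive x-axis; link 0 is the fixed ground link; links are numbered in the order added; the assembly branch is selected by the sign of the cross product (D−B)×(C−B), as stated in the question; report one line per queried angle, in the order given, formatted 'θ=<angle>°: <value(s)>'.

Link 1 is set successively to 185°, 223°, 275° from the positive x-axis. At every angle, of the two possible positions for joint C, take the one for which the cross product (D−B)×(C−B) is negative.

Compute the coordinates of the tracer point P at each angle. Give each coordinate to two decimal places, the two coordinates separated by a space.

A=(0,0), D=(5.00,0)
θ=185°: B = A + 3.00·(cos185°, sin185°) = (-2.9886, -0.2615)
θ=185°: |BD| = 7.9929
θ=185°: circle(B,5.00) ∩ circle(D,4.00): a=4.5594, h=2.0522
θ=185°:   candidates: C₊=(1.5013,1.9388) cross=16.403; C₋=(1.6355,-2.1634) cross=-16.403
θ=185°:   branch - wants cross < 0 → take C=(1.6355,-2.1634) (cross=-16.403)
θ=185°: ex = (C−B)/|BC| = (0.9248,-0.3804); ey = (0.3804,0.9248)
θ=185°: P = B + 3.35·ex + -2.17·ey = (-0.7159,-3.5427)
θ=223°: B = A + 3.00·(cos223°, sin223°) = (-2.1941, -2.0460)
θ=223°: |BD| = 7.4793
θ=223°: circle(B,5.00) ∩ circle(D,4.00): a=4.3413, h=2.4805
θ=223°:   candidates: C₊=(1.3031,1.5275) cross=18.552; C₋=(2.6602,-3.2443) cross=-18.552
θ=223°:   branch - wants cross < 0 → take C=(2.6602,-3.2443) (cross=-18.552)
θ=223°: ex = (C−B)/|BC| = (0.9709,-0.2397); ey = (0.2397,0.9709)
θ=223°: P = B + 3.35·ex + -2.17·ey = (0.5382,-4.9556)
θ=275°: B = A + 3.00·(cos275°, sin275°) = (0.2615, -2.9886)
θ=275°: |BD| = 5.6023
θ=275°: circle(B,5.00) ∩ circle(D,4.00): a=3.6044, h=3.4653
θ=275°:   candidates: C₊=(1.4615,1.8653) cross=19.414; C₋=(5.1588,-3.9968) cross=-19.414
θ=275°:   branch - wants cross < 0 → take C=(5.1588,-3.9968) (cross=-19.414)
θ=275°: ex = (C−B)/|BC| = (0.9795,-0.2017); ey = (0.2017,0.9795)
θ=275°: P = B + 3.35·ex + -2.17·ey = (3.1051,-5.7895)

θ=185°: -0.72 -3.54
θ=223°: 0.54 -4.96
θ=275°: 3.11 -5.79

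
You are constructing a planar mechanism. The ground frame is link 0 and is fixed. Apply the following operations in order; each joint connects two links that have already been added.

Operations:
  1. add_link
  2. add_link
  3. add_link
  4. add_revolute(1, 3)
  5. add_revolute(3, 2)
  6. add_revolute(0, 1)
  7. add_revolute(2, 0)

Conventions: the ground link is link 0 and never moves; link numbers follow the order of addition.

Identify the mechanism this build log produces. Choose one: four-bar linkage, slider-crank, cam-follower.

links: 4 (incl. ground); joints: 4 revolute, 0 prismatic, 0 higher (cam) pair, forming one closed loop
4 links in a single 4R loop → four-bar linkage

four-bar linkage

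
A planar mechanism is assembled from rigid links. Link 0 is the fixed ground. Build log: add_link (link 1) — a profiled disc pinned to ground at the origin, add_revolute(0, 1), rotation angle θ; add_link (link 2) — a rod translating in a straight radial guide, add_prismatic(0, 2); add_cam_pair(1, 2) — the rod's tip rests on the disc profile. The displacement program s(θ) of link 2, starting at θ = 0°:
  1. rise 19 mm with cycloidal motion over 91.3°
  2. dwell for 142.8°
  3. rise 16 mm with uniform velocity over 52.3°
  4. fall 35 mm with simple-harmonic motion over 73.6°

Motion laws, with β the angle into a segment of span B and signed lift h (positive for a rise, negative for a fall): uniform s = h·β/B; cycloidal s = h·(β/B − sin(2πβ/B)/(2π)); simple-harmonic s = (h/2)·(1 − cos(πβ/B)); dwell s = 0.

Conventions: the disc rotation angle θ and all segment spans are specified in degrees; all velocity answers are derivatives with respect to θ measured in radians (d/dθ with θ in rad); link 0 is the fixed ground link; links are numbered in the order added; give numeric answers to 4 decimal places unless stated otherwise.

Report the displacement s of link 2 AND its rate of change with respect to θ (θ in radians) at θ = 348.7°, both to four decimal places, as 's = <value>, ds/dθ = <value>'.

seg 1 [0°–91.3°] cycloidal, h=19: full span → s += 19 → s = 19.0000
seg 2 [91.3°–234.1°] dwell: s stays 19.0000
seg 3 [234.1°–286.4°] uniform, h=16: full span → s += 16 → s = 35.0000
seg 4 [286.4°–360°] simple-harmonic, h=-35: θ=348.7° here. β=62.3, B=73.6. -35/2·(1 − cos(π·0.8465)) = -33.0035 → s = 1.9965
velocity in seg [286.4°–360°] (simple-harmonic), θ in radians: β = 62.3° = 1.0873 rad, B = 73.6° = 1.2846 rad; ds/dθ = (πh/(2B)) sin(πβ/B) = (π·(-35)/(2·1.2846)) sin(π·0.8465) = -19.852308 mm/rad

s = 1.9965, ds/dθ = -19.8523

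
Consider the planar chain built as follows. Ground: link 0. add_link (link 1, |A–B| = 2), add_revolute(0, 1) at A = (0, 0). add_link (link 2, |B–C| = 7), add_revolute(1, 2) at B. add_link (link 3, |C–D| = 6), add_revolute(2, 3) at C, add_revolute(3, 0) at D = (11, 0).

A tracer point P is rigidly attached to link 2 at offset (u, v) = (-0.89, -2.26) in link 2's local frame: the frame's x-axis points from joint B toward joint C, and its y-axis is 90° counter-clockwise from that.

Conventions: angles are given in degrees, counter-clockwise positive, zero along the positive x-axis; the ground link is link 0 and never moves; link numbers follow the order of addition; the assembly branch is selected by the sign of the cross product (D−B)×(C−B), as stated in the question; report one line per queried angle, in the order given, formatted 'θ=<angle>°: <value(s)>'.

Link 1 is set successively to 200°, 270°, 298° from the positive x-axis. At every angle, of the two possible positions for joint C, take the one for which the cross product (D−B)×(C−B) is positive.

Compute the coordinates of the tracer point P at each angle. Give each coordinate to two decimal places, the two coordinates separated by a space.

A=(0,0), D=(11.00,0)
θ=200°: B = A + 2.00·(cos200°, sin200°) = (-1.8794, -0.6840)
θ=200°: |BD| = 12.8975
θ=200°: circle(B,7.00) ∩ circle(D,6.00): a=6.9527, h=0.8120
θ=200°:   candidates: C₊=(5.0205,0.4956) cross=10.473; C₋=(5.1066,-1.1262) cross=-10.473
θ=200°:   branch + wants cross > 0 → take C=(5.0205,0.4956) (cross=10.473)
θ=200°: ex = (C−B)/|BC| = (0.9857,0.1685); ey = (-0.1685,0.9857)
θ=200°: P = B + -0.89·ex + -2.26·ey = (-2.3758,-3.0617)
θ=270°: B = A + 2.00·(cos270°, sin270°) = (-0.0000, -2.0000)
θ=270°: |BD| = 11.1803
θ=270°: circle(B,7.00) ∩ circle(D,6.00): a=6.1715, h=3.3033
θ=270°:   candidates: C₊=(5.4811,2.3540) cross=36.932; C₋=(6.6629,-4.1460) cross=-36.932
θ=270°:   branch + wants cross > 0 → take C=(5.4811,2.3540) (cross=36.932)
θ=270°: ex = (C−B)/|BC| = (0.7830,0.6220); ey = (-0.6220,0.7830)
θ=270°: P = B + -0.89·ex + -2.26·ey = (0.7089,-4.3232)
θ=298°: B = A + 2.00·(cos298°, sin298°) = (0.9389, -1.7659)
θ=298°: |BD| = 10.2149
θ=298°: circle(B,7.00) ∩ circle(D,6.00): a=5.7438, h=4.0012
θ=298°:   candidates: C₊=(5.9045,3.1680) cross=40.871; C₋=(7.2879,-4.7139) cross=-40.871
θ=298°:   branch + wants cross > 0 → take C=(5.9045,3.1680) (cross=40.871)
θ=298°: ex = (C−B)/|BC| = (0.7094,0.7048); ey = (-0.7048,0.7094)
θ=298°: P = B + -0.89·ex + -2.26·ey = (1.9005,-3.9964)

θ=200°: -2.38 -3.06
θ=270°: 0.71 -4.32
θ=298°: 1.90 -4.00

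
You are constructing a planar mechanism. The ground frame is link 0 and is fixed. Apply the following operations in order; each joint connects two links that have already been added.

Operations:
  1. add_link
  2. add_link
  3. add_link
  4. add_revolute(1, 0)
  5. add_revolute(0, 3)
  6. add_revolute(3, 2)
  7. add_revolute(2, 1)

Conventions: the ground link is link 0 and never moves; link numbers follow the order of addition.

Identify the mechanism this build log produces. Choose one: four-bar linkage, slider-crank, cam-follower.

links: 4 (incl. ground); joints: 4 revolute, 0 prismatic, 0 higher (cam) pair, forming one closed loop
4 links in a single 4R loop → four-bar linkage

four-bar linkage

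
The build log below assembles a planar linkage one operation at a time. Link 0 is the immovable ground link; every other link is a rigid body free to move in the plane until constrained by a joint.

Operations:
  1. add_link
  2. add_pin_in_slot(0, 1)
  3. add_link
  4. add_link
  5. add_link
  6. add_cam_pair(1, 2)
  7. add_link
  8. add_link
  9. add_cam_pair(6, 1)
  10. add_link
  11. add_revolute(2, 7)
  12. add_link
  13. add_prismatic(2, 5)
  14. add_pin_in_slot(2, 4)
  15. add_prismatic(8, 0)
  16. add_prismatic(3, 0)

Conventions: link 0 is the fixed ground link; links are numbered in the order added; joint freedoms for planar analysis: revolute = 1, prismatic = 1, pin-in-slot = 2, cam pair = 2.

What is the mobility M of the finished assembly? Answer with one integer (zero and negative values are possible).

ground; <1,0,0>
#1 <2,0,0>
PS:0↔1 J2 <2,0,1>
#2 <3,0,1>
#3 <4,0,1>
#4 <5,0,1>
C:1↔2 J2 <5,0,2>
#5 <6,0,2>
#6 <7,0,2>
C:6↔1 J2 <7,0,3>
#7 <8,0,3>
R:2↔7 J1 <8,1,3>
#8 <9,1,3>
P:2↔5 J1 <9,2,3>
PS:2↔4 J2 <9,2,4>
P:8↔0 J1 <9,3,4>
P:3↔0 J1 <9,4,4>
3×8 − 2×4 − 1×4 = 12

M = 12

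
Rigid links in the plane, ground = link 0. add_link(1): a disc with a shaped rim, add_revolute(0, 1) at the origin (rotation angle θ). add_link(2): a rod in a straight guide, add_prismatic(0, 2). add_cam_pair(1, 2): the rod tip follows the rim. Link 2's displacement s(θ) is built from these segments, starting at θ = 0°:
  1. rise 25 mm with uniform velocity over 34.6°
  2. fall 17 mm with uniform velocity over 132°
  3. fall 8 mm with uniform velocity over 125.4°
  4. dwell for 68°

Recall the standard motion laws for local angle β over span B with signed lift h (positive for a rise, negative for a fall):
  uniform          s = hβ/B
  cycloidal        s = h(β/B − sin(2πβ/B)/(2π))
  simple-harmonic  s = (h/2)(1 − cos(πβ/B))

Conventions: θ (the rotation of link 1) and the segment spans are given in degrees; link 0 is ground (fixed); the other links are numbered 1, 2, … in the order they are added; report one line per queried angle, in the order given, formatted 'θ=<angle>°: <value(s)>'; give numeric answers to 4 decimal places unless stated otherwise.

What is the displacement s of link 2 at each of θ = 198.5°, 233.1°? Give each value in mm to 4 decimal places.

segment 1 (0° to 34.6°, uniform, h = 25) is passed completely: s = 0.0000 + (25) = 25.0000
segment 2 (34.6° to 166.6°, uniform, h = -17) is passed completely: s = 25.0000 + (-17) = 8.0000
θ = 198.5° falls in segment 3 (166.6° to 292°, uniform, h = -8): β = 198.5 − 166.6 = 31.9°, B = 125.4°; Δs = -8·31.9/125.4 = -2.0351; s = 8.0000 − 2.0351 = 5.9649
θ = 233.1° falls in segment 3 (166.6° to 292°, uniform, h = -8): β = 233.1 − 166.6 = 66.5°, B = 125.4°; Δs = -8·66.5/125.4 = -4.2424; s = 8.0000 − 4.2424 = 3.7576

θ=198.5°: 5.9649
θ=233.1°: 3.7576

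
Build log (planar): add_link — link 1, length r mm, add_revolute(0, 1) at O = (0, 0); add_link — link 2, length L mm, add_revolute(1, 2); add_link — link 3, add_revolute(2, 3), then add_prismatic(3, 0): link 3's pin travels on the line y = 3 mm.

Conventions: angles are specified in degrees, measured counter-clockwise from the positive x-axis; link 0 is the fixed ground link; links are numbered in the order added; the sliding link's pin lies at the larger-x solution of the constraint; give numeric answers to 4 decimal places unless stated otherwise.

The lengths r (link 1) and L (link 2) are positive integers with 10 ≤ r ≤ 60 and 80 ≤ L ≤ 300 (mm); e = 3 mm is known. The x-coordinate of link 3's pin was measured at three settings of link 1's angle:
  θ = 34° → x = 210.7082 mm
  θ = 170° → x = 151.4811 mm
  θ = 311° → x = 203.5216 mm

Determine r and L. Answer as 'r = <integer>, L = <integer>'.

constraint per measurement: (x − r cos θ)² + (r sin θ − e)² = L²
subtracting the θ₁ and θ₂ equations cancels the r² and L² terms:
r = (x₁² − x₂²) / (2[(x₁cos θ₁ + e sin θ₁) − (x₂cos θ₂ + e sin θ₂)]) = 33.0000 → r = 33
L² = (x₁ − r cos θ₁)² + (r sin θ₁ − e)² = 33856.0144 → L = 184.0000 → L = 184
check at θ₃=311°: x = 203.5216 (printed 203.5216) ✓

r = 33, L = 184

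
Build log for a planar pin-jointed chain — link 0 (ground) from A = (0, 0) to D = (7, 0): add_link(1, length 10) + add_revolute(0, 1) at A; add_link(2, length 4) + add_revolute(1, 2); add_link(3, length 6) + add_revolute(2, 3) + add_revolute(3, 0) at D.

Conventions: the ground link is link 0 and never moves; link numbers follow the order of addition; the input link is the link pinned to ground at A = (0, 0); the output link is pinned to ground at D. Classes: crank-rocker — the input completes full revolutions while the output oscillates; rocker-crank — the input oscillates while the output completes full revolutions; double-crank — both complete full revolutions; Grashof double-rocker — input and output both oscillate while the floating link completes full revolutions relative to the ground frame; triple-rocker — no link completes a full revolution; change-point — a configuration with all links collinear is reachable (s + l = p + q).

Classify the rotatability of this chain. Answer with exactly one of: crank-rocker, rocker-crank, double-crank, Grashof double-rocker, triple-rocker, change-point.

lengths: ground=7, input=10, coupler=4, output=6
sorted: s=4 (shortest), l=10 (longest), p+q=13
s + l = 14 vs p + q = 13
s + l > p + q → non-Grashof → no link fully rotates → triple-rocker

triple-rocker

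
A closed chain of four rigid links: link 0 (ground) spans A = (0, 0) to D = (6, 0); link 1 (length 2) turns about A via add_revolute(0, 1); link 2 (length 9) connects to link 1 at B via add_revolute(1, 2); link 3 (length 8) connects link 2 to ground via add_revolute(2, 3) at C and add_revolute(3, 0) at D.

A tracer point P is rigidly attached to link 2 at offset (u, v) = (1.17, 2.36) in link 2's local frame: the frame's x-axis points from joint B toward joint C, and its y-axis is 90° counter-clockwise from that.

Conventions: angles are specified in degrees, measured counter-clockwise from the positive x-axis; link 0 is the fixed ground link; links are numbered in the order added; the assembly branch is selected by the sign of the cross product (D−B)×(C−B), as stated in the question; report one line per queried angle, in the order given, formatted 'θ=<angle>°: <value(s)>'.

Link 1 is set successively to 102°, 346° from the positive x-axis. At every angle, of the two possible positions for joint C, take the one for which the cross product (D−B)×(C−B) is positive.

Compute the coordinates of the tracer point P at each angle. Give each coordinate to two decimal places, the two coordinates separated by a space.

A=(0,0), D=(6.00,0)
θ=102°: B = A + 2.00·(cos102°, sin102°) = (-0.4158, 1.9563)
θ=102°: |BD| = 6.7074
θ=102°: circle(B,9.00) ∩ circle(D,8.00): a=4.6210, h=7.7231
θ=102°:   candidates: C₊=(6.2568,7.9959) cross=51.802; C₋=(1.7517,-6.7788) cross=-51.802
θ=102°:   branch + wants cross > 0 → take C=(6.2568,7.9959) (cross=51.802)
θ=102°: ex = (C−B)/|BC| = (0.7414,0.6711); ey = (-0.6711,0.7414)
θ=102°: P = B + 1.17·ex + 2.36·ey = (-1.1321,4.4911)
θ=346°: B = A + 2.00·(cos346°, sin346°) = (1.9406, -0.4838)
θ=346°: |BD| = 4.0881
θ=346°: circle(B,9.00) ∩ circle(D,8.00): a=4.1233, h=7.9999
θ=346°:   candidates: C₊=(5.0881,7.9479) cross=32.705; C₋=(6.9817,-7.9395) cross=-32.705
θ=346°:   branch + wants cross > 0 → take C=(5.0881,7.9479) (cross=32.705)
θ=346°: ex = (C−B)/|BC| = (0.3497,0.9369); ey = (-0.9369,0.3497)
θ=346°: P = B + 1.17·ex + 2.36·ey = (0.1388,1.4376)

θ=102°: -1.13 4.49
θ=346°: 0.14 1.44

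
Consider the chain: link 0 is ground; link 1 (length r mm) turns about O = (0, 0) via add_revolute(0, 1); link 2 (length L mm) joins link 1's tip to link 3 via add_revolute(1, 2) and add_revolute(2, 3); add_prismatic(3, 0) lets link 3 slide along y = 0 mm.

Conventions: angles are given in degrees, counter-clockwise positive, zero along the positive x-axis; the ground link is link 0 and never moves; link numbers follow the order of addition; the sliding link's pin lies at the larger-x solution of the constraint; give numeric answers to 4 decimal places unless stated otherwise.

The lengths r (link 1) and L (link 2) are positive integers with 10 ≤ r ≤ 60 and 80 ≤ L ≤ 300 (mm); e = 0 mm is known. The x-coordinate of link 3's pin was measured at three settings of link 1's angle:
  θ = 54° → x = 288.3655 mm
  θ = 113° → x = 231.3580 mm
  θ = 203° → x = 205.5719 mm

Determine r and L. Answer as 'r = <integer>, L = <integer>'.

constraint per measurement: (x − r cos θ)² + (r sin θ − e)² = L²
subtracting the θ₁ and θ₂ equations cancels the r² and L² terms:
r = (x₁² − x₂²) / (2[(x₁cos θ₁ + e sin θ₁) − (x₂cos θ₂ + e sin θ₂)]) = 57.0000 → r = 57
L² = (x₁ − r cos θ₁)² + (r sin θ₁ − e)² = 67081.0049 → L = 259.0000 → L = 259
check at θ₃=203°: x = 205.5719 (printed 205.5719) ✓

r = 57, L = 259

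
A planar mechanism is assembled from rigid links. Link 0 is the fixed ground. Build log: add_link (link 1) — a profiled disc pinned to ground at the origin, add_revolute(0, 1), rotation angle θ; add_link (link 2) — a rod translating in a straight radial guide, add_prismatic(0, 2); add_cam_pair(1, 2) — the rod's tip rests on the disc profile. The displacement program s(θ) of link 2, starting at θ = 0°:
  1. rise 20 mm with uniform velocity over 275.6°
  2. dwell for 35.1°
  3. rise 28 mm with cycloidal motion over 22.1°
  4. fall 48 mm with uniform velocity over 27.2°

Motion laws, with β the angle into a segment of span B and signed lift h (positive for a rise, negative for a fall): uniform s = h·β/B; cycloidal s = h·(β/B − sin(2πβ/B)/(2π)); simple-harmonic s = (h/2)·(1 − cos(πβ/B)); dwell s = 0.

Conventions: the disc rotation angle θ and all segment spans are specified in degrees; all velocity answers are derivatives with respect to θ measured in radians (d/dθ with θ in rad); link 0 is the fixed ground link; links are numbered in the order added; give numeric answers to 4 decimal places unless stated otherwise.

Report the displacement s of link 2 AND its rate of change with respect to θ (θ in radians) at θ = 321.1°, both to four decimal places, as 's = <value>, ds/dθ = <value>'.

seg 1 [0°–275.6°] uniform, h=20: full span → s += 20 → s = 20.0000
seg 2 [275.6°–310.7°] dwell: s stays 20.0000
seg 3 [310.7°–332.8°] cycloidal, h=28: θ=321.1° here. β=10.4, B=22.1. 28·(0.4706 − sin(2π·0.4706)/(2π)) = 12.3576 → s = 32.3576
velocity in seg [310.7°–332.8°] (cycloidal), θ in radians: β = 10.4° = 0.1815 rad, B = 22.1° = 0.3857 rad; ds/dθ = (h/B)(1 − cos(2πβ/B)) = (28/0.3857)(1 − cos(2π·0.4706)) = 143.947860 mm/rad

s = 32.3576, ds/dθ = 143.9479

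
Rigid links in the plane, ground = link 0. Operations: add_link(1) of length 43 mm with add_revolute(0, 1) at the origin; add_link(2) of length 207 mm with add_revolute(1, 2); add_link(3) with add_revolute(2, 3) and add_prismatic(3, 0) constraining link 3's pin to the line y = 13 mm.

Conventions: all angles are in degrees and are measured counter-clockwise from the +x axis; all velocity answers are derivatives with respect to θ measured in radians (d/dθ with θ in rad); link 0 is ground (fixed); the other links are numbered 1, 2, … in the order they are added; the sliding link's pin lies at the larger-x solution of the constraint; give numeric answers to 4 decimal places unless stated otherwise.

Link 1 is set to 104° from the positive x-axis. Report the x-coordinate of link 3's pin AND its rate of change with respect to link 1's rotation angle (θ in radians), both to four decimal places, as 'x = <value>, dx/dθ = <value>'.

geometry: r = 43 mm, L = 207 mm, e = 13 mm
crank pin P = (r cos θ, r sin θ) = (-10.402642, 41.722716)
h = r sin θ − e = 41.722716 − 13 = 28.722716
x = r cos θ + √(L² − h²) = -10.402642 + 204.997575 = 194.594933
dx/dθ = −r sin θ − h·r cos θ/√(L² − h²) (θ in radians; h = 28.722716) = -40.265176

x = 194.5949, dx/dθ = -40.2652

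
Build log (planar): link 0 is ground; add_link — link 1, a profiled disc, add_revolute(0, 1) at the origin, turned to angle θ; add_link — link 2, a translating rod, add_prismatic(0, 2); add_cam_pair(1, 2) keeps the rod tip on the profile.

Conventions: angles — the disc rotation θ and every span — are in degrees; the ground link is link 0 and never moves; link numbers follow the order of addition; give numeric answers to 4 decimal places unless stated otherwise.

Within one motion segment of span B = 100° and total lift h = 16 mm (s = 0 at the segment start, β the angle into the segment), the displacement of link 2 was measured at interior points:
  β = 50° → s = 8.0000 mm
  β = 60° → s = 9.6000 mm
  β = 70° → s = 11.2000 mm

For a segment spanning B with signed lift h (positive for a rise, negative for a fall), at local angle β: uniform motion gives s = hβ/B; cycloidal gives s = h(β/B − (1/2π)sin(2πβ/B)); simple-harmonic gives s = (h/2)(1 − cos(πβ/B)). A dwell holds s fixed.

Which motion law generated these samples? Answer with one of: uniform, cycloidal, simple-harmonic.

candidates at β/B = r: uniform s = h·r (linear in β); cycloidal s = h·(r − sin(2πr)/(2π)); simple-harmonic s = (h/2)(1 − cos(πr))
β=50°: printed 8.0000 | uniform 8.0000, cycloidal 8.0000, simple-harmonic 8.0000
β=60°: printed 9.6000 | uniform 9.6000, cycloidal 11.0968, simple-harmonic 10.4721
β=70°: printed 11.2000 | uniform 11.2000, cycloidal 13.6218, simple-harmonic 12.7023
only one law matches every sample → uniform

uniform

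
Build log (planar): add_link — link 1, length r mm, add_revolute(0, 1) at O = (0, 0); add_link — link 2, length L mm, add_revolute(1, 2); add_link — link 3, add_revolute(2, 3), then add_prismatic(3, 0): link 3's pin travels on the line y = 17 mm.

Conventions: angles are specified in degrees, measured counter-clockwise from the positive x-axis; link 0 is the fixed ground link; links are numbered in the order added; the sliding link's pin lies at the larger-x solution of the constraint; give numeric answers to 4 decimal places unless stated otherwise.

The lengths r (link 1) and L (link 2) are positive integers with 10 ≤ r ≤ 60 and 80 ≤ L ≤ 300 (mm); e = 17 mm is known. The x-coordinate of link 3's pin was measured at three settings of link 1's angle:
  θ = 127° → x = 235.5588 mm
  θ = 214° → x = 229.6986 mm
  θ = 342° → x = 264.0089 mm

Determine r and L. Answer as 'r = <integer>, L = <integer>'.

constraint per measurement: (x − r cos θ)² + (r sin θ − e)² = L²
subtracting the θ₁ and θ₂ equations cancels the r² and L² terms:
r = (x₁² − x₂²) / (2[(x₁cos θ₁ + e sin θ₁) − (x₂cos θ₂ + e sin θ₂)]) = 19.0003 → r = 19
L² = (x₁ − r cos θ₁)² + (r sin θ₁ − e)² = 61009.0171 → L = 247.0000 → L = 247
check at θ₃=342°: x = 264.0089 (printed 264.0089) ✓

r = 19, L = 247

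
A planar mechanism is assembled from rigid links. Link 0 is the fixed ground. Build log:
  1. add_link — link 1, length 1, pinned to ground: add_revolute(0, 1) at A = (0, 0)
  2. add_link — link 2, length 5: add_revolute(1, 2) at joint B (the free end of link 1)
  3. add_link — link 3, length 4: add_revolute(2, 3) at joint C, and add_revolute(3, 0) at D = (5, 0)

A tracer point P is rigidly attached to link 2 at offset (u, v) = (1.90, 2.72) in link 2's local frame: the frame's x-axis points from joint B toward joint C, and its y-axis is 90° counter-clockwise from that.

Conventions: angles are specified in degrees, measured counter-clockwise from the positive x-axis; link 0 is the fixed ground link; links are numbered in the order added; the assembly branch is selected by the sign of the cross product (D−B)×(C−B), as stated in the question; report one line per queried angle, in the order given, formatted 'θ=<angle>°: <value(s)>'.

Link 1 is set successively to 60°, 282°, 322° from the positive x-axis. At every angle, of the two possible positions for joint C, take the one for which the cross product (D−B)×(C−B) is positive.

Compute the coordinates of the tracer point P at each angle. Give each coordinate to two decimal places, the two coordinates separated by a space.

A=(0,0), D=(5.00,0)
θ=60°: B = A + 1.00·(cos60°, sin60°) = (0.5000, 0.8660)
θ=60°: |BD| = 4.5826
θ=60°: circle(B,5.00) ∩ circle(D,4.00): a=3.2733, h=3.7796
θ=60°:   candidates: C₊=(4.4286,3.9590) cross=17.321; C₋=(3.0000,-3.4641) cross=-17.321
θ=60°:   branch + wants cross > 0 → take C=(4.4286,3.9590) (cross=17.321)
θ=60°: ex = (C−B)/|BC| = (0.7857,0.6186); ey = (-0.6186,0.7857)
θ=60°: P = B + 1.90·ex + 2.72·ey = (0.3103,4.1785)
θ=282°: B = A + 1.00·(cos282°, sin282°) = (0.2079, -0.9781)
θ=282°: |BD| = 4.8909
θ=282°: circle(B,5.00) ∩ circle(D,4.00): a=3.3655, h=3.6977
θ=282°:   candidates: C₊=(2.7659,3.3180) cross=18.085; C₋=(4.2450,-3.9281) cross=-18.085
θ=282°:   branch + wants cross > 0 → take C=(2.7659,3.3180) (cross=18.085)
θ=282°: ex = (C−B)/|BC| = (0.5116,0.8592); ey = (-0.8592,0.5116)
θ=282°: P = B + 1.90·ex + 2.72·ey = (-1.1571,2.0459)
θ=322°: B = A + 1.00·(cos322°, sin322°) = (0.7880, -0.6157)
θ=322°: |BD| = 4.2567
θ=322°: circle(B,5.00) ∩ circle(D,4.00): a=3.1855, h=3.8539
θ=322°:   candidates: C₊=(3.3826,3.6584) cross=16.405; C₋=(4.4974,-3.9683) cross=-16.405
θ=322°:   branch + wants cross > 0 → take C=(3.3826,3.6584) (cross=16.405)
θ=322°: ex = (C−B)/|BC| = (0.5189,0.8548); ey = (-0.8548,0.5189)
θ=322°: P = B + 1.90·ex + 2.72·ey = (-0.5511,2.4200)

θ=60°: 0.31 4.18
θ=282°: -1.16 2.05
θ=322°: -0.55 2.42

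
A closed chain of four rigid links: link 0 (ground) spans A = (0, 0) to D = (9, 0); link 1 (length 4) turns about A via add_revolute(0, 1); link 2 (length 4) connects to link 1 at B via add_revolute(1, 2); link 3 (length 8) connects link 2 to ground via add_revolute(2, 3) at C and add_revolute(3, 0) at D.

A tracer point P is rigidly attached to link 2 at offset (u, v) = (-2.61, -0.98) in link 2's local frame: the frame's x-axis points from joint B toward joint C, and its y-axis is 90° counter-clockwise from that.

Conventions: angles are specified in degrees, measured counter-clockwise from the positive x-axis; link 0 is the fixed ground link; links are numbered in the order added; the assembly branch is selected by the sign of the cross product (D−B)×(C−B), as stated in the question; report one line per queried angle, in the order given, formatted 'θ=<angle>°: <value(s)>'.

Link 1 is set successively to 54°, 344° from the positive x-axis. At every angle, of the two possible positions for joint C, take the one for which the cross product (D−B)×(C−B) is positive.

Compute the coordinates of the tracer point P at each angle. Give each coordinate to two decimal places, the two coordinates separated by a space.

A=(0,0), D=(9.00,0)
θ=54°: B = A + 4.00·(cos54°, sin54°) = (2.3511, 3.2361)
θ=54°: |BD| = 7.3946
θ=54°: circle(B,4.00) ∩ circle(D,8.00): a=0.4516, h=3.9744
θ=54°:   candidates: C₊=(4.4966,6.6120) cross=29.389; C₋=(1.0179,-0.5352) cross=-29.389
θ=54°:   branch + wants cross > 0 → take C=(4.4966,6.6120) (cross=29.389)
θ=54°: ex = (C−B)/|BC| = (0.5364,0.8440); ey = (-0.8440,0.5364)
θ=54°: P = B + -2.61·ex + -0.98·ey = (1.7784,0.5076)
θ=344°: B = A + 4.00·(cos344°, sin344°) = (3.8450, -1.1025)
θ=344°: |BD| = 5.2715
θ=344°: circle(B,4.00) ∩ circle(D,8.00): a=-1.9170, h=3.5107
θ=344°:   candidates: C₊=(1.2362,1.9296) cross=18.507; C₋=(2.7047,-4.9366) cross=-18.507
θ=344°:   branch + wants cross > 0 → take C=(1.2362,1.9296) (cross=18.507)
θ=344°: ex = (C−B)/|BC| = (-0.6522,0.7580); ey = (-0.7580,-0.6522)
θ=344°: P = B + -2.61·ex + -0.98·ey = (6.2902,-2.4419)

θ=54°: 1.78 0.51
θ=344°: 6.29 -2.44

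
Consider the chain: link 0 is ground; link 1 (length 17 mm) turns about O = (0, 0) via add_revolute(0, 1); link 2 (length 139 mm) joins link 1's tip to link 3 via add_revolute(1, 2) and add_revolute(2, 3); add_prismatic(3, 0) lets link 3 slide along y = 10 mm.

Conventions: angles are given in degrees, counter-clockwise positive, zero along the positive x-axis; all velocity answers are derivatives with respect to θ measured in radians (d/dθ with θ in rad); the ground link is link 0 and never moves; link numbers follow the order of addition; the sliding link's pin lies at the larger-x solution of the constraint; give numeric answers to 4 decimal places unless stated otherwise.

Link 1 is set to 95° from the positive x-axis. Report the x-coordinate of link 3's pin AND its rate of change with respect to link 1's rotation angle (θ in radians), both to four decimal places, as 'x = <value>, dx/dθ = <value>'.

geometry: r = 17 mm, L = 139 mm, e = 10 mm
crank pin P = (r cos θ, r sin θ) = (-1.481648, 16.935310)
h = r sin θ − e = 16.935310 − 10 = 6.935310
x = r cos θ + √(L² − h²) = -1.481648 + 138.826876 = 137.345228
dx/dθ = −r sin θ − h·r cos θ/√(L² − h²) (θ in radians; h = 6.935310) = -16.861292

x = 137.3452, dx/dθ = -16.8613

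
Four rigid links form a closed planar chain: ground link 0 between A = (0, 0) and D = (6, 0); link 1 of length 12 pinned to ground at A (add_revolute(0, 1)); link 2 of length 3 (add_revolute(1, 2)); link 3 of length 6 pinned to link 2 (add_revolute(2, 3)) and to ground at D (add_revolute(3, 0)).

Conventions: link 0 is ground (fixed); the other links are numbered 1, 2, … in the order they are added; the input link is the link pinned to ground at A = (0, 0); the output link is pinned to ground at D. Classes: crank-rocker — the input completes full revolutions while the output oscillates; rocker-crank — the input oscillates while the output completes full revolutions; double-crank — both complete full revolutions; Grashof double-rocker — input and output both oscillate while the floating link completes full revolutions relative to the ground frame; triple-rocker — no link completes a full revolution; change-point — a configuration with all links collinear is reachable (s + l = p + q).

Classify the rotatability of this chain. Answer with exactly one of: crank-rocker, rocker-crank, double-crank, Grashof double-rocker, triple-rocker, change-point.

lengths: ground=6, input=12, coupler=3, output=6
sorted: s=3 (shortest), l=12 (longest), p+q=12
s + l = 15 vs p + q = 12
s + l > p + q → non-Grashof → no link fully rotates → triple-rocker

triple-rocker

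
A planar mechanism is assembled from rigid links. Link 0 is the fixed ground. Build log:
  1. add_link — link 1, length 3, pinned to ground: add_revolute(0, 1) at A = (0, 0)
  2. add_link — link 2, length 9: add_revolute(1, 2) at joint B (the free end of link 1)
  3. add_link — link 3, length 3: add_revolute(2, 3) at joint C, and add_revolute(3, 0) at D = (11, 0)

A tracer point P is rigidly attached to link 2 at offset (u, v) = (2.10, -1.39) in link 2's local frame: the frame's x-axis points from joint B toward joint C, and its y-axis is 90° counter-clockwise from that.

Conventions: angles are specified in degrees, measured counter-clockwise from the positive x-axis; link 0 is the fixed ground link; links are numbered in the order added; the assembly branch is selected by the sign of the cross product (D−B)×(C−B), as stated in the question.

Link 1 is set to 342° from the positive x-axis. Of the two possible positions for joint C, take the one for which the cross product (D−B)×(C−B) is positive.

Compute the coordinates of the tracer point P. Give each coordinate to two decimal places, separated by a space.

A=(0,0), D=(11.00,0)
B = A + 3.00·(cos342°, sin342°) = (2.8532, -0.9271)
|BD| = 8.1994
circle(B,9.00) ∩ circle(D,3.00): a=8.4903, h=2.9859
  candidates: C₊=(10.9514,2.9996) cross=24.482; C₋=(11.6266,-2.9338) cross=-24.482
  branch + wants cross > 0 → take C=(10.9514,2.9996) (cross=24.482)
ex = (C−B)/|BC| = (0.8998,0.4363); ey = (-0.4363,0.8998)
P = B + 2.10·ex + -1.39·ey = (5.3492,-1.2616)

5.35 -1.26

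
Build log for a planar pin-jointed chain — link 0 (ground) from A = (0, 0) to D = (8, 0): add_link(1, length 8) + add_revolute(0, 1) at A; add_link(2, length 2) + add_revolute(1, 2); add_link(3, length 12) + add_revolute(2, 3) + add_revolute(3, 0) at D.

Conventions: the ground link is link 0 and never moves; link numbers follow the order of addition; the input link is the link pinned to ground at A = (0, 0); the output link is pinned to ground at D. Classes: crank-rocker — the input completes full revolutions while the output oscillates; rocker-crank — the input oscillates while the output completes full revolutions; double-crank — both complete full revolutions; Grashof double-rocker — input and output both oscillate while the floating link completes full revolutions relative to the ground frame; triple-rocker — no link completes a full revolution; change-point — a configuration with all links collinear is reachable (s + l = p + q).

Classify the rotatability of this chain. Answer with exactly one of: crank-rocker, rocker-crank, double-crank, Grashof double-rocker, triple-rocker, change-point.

lengths: ground=8, input=8, coupler=2, output=12
sorted: s=2 (shortest), l=12 (longest), p+q=16
s + l = 14 vs p + q = 16
s + l < p + q (Grashof) with shortest = coupler link → Grashof double-rocker

Grashof double-rocker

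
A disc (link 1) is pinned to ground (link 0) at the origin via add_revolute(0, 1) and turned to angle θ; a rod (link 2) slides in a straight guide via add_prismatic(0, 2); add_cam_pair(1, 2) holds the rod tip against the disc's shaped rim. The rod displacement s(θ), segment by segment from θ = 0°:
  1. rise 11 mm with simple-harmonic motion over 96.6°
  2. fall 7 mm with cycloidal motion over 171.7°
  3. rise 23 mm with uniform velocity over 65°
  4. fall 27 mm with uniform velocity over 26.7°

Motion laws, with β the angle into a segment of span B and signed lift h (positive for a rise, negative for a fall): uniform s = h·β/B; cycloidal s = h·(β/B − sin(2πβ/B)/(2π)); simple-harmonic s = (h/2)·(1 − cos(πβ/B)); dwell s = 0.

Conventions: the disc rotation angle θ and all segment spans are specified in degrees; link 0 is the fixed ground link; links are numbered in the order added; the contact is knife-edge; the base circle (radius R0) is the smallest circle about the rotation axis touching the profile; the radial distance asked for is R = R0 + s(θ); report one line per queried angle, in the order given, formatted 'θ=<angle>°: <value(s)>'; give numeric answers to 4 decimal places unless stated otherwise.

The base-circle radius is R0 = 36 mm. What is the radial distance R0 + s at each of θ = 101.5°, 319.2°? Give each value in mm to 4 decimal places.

segment 1 (0° to 96.6°, simple-harmonic, h = 11) is passed completely: s = 0.0000 + (11) = 11.0000
θ = 101.5° falls in segment 2 (96.6° to 268.3°, cycloidal, h = -7): β = 101.5 − 96.6 = 4.9°, B = 171.7°; Δs = -7·(0.0285 − sin(2π·0.0285)/(2π)) = -0.0011; s = 11.0000 − 0.0011 = 10.9989
segment 2 (96.6° to 268.3°, cycloidal, h = -7) is passed completely: s = 11.0000 + (-7) = 4.0000
θ = 319.2° falls in segment 3 (268.3° to 333.3°, uniform, h = 23): β = 319.2 − 268.3 = 50.9°, B = 65°; Δs = 23·50.9/65 = 18.0108; s = 4.0000 + 18.0108 = 22.0108
θ=101.5°: R = R0 + s = 36 + 10.9989 = 46.9989
θ=319.2°: R = R0 + s = 36 + 22.0108 = 58.0108

θ=101.5°: 46.9989
θ=319.2°: 58.0108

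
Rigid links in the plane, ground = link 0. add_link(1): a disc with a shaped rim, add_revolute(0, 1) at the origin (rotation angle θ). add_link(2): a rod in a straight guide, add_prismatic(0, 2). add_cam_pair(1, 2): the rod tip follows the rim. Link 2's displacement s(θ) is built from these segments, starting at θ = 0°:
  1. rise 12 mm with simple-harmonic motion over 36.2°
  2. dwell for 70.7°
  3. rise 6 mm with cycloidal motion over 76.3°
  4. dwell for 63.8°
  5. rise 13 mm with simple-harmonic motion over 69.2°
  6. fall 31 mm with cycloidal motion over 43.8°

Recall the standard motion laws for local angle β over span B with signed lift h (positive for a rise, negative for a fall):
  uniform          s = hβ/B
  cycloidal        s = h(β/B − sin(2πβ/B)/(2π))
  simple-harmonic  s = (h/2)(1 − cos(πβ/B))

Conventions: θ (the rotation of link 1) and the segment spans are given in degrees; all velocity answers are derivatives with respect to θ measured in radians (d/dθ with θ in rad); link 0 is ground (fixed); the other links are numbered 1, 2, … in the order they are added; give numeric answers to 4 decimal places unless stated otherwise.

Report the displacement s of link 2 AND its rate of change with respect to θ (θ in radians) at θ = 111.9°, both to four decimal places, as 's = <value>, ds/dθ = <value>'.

segment 1 (0° to 36.2°, simple-harmonic, h = 12) is passed completely: s = 0.0000 + (12) = 12.0000
segment 2 (36.2° to 106.9°, dwell): s unchanged at 12.0000
θ = 111.9° falls in segment 3 (106.9° to 183.2°, cycloidal, h = 6): β = 111.9 − 106.9 = 5°, B = 76.3°; Δs = 6·(0.0655 − sin(2π·0.0655)/(2π)) = 0.0110; s = 12.0000 + 0.0110 = 12.0110
velocity in seg [106.9°–183.2°] (cycloidal), θ in radians: β = 5° = 0.0873 rad, B = 76.3° = 1.3317 rad; ds/dθ = (h/B)(1 − cos(2πβ/B)) = (6/1.3317)(1 − cos(2π·0.0655)) = 0.376553 mm/rad

s = 12.0110, ds/dθ = 0.3766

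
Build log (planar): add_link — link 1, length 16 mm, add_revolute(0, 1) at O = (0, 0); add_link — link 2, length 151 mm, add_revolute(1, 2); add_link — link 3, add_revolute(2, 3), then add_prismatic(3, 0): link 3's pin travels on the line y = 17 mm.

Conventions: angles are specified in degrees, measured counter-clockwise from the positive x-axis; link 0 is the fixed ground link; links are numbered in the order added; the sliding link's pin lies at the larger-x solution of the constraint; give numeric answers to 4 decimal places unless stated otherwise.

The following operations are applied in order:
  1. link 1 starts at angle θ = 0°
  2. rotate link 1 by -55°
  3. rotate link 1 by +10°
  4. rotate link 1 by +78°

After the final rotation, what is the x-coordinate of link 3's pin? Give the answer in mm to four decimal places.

geometry: r = 16 mm, L = 151 mm, e = 17 mm; θ starts at 0°
rotate link 1 by -55°: θ ← 0° -55° = -55°
rotate link 1 by +10°: θ ← -55° +10° = -45°
rotate link 1 by +78°: θ ← -45° +78° = 33°
crank pin P = (r cos θ, r sin θ) = (13.418729, 8.714225)
h = r sin θ − e = 8.714225 − 17 = -8.285775
x = r cos θ + √(L² − h²) = 13.418729 + 150.772497 = 164.191226

164.1912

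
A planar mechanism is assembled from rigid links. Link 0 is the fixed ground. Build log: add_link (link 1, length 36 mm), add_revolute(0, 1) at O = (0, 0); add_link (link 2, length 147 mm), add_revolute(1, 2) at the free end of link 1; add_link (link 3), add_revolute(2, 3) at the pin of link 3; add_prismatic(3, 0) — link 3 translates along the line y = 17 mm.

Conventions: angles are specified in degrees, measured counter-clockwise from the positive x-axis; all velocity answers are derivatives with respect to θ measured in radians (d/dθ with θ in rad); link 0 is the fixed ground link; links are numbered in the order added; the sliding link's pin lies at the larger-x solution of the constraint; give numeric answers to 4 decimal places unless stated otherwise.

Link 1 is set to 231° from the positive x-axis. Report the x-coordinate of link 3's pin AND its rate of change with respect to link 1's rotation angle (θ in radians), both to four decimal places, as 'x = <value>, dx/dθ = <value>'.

geometry: r = 36 mm, L = 147 mm, e = 17 mm
crank pin P = (r cos θ, r sin θ) = (-22.655534, -27.977255)
h = r sin θ − e = -27.977255 − 17 = -44.977255
x = r cos θ + √(L² − h²) = -22.655534 + 139.950157 = 117.294623
dx/dθ = −r sin θ − h·r cos θ/√(L² − h²) (θ in radians; h = -44.977255) = 20.696207

x = 117.2946, dx/dθ = 20.6962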